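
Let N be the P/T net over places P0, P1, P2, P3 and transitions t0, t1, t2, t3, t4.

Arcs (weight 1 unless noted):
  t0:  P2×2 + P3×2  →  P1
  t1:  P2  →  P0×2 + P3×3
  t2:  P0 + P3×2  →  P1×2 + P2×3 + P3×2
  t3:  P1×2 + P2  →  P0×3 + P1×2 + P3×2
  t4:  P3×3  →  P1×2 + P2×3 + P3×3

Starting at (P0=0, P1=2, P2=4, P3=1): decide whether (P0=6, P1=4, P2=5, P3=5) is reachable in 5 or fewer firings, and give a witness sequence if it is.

YES — reachable via ⟨t3, t3, t4⟩ (3 firings)

step 1: fire t3:  (P0=0, P1=2, P2=4, P3=1) → (P0=3, P1=2, P2=3, P3=3)
step 2: fire t3:  (P0=3, P1=2, P2=3, P3=3) → (P0=6, P1=2, P2=2, P3=5)
step 3: fire t4:  (P0=6, P1=2, P2=2, P3=5) → (P0=6, P1=4, P2=5, P3=5)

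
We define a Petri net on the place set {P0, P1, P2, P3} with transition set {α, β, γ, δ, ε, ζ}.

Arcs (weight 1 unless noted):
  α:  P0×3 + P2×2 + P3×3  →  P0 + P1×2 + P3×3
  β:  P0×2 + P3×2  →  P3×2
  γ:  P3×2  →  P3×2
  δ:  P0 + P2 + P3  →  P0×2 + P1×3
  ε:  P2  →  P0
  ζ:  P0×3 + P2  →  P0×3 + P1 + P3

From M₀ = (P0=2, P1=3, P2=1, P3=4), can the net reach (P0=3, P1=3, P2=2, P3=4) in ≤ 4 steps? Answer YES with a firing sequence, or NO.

depth 0: 1 marking
depth 1: 4 markings reached so far
depth 2: 6 markings reached so far
depth 3: 6 markings reached so far
(frontier empty at depth 3; search complete)
target is not among the 6 markings reachable within 4 steps

NO — not reachable within 4 firings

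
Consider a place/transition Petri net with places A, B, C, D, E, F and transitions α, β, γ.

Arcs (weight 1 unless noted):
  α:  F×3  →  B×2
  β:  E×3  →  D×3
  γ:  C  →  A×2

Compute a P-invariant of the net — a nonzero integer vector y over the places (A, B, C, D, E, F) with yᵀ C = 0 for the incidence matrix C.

y = (A:1, B:0, C:2, D:0, E:0, F:0)

Incidence matrix C (rows=places, cols=transitions):
        α    β    γ
    A   0    0    2
    B   2    0    0
    C   0    0   -1
    D   0    3    0
    E   0   -3    0
    F  -3    0    0

Candidate y = [1, 0, 2, 0, 0, 0]; check y·C column-wise:
  col α: 1·0 + 0·2 + 2·0 + 0·-3 = 0
  col β: 1·0 + 2·0 + 0·3 + 0·-3 = 0
  col γ: 1·2 + 2·-1 = 0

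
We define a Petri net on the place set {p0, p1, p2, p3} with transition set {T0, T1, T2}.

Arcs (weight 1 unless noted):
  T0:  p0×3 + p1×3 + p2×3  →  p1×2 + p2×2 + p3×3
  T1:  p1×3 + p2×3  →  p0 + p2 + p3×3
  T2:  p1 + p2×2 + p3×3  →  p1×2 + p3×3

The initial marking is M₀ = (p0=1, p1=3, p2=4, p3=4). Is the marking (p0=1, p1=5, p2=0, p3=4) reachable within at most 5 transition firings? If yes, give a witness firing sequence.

YES — reachable via ⟨T2, T2⟩ (2 firings)

step 1: fire T2:  (p0=1, p1=3, p2=4, p3=4) → (p0=1, p1=4, p2=2, p3=4)
step 2: fire T2:  (p0=1, p1=4, p2=2, p3=4) → (p0=1, p1=5, p2=0, p3=4)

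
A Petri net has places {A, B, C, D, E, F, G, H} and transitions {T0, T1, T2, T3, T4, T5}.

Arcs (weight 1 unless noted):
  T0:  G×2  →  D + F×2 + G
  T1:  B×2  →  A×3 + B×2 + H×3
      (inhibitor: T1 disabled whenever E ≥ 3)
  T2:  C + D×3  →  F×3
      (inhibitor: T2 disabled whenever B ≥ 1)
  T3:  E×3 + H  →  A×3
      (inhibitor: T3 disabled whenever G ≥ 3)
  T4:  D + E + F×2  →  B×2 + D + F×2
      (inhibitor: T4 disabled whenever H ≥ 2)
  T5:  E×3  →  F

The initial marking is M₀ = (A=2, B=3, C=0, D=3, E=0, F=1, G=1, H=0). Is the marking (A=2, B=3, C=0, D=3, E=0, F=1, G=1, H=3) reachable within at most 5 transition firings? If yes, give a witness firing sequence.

depth 0: 1 marking
depth 1: 2 markings reached so far
depth 2: 3 markings reached so far
depth 3: 4 markings reached so far
depth 4: 5 markings reached so far
depth 5: 6 markings reached so far
target is not among the 6 markings reachable within 5 steps

NO — not reachable within 5 firings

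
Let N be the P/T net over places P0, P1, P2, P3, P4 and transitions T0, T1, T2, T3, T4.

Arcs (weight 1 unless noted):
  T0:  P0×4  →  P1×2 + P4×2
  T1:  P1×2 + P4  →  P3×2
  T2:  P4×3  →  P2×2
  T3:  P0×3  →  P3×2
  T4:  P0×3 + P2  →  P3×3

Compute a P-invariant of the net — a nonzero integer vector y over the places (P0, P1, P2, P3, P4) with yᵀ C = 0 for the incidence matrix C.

Incidence matrix C (rows=places, cols=transitions):
       T0   T1   T2   T3   T4
   P0  -4    0    0   -3   -3
   P1   2   -2    0    0    0
   P2   0    0    2    0   -1
   P3   0    2    0    2    3
   P4   2   -1   -3    0    0

Candidate y = [2, 2, 3, 3, 2]; check y·C column-wise:
  col T0: 2·-4 + 2·2 + 3·0 + 3·0 + 2·2 = 0
  col T1: 2·0 + 2·-2 + 3·0 + 3·2 + 2·-1 = 0
  col T2: 2·0 + 2·0 + 3·2 + 3·0 + 2·-3 = 0
  col T3: 2·-3 + 2·0 + 3·0 + 3·2 + 2·0 = 0
  col T4: 2·-3 + 2·0 + 3·-1 + 3·3 + 2·0 = 0

y = (P0:2, P1:2, P2:3, P3:3, P4:2)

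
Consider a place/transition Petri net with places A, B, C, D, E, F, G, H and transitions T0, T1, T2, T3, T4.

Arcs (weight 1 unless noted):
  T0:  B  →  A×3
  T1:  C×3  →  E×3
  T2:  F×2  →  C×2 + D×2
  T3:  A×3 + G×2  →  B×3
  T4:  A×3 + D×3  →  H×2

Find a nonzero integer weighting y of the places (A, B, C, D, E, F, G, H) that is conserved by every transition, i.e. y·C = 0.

y = (A:0, B:0, C:1, D:0, E:1, F:1, G:0, H:0)

Incidence matrix C (rows=places, cols=transitions):
       T0   T1   T2   T3   T4
    A   3    0    0   -3   -3
    B  -1    0    0    3    0
    C   0   -3    2    0    0
    D   0    0    2    0   -3
    E   0    3    0    0    0
    F   0    0   -2    0    0
    G   0    0    0   -2    0
    H   0    0    0    0    2

Candidate y = [0, 0, 1, 0, 1, 1, 0, 0]; check y·C column-wise:
  col T0: 0·3 + 0·-1 + 1·0 + 1·0 + 1·0 = 0
  col T1: 1·-3 + 1·3 + 1·0 = 0
  col T2: 1·2 + 0·2 + 1·0 + 1·-2 = 0
  col T3: 0·-3 + 0·3 + 1·0 + 1·0 + 1·0 + 0·-2 = 0
  col T4: 0·-3 + 1·0 + 0·-3 + 1·0 + 1·0 + 0·2 = 0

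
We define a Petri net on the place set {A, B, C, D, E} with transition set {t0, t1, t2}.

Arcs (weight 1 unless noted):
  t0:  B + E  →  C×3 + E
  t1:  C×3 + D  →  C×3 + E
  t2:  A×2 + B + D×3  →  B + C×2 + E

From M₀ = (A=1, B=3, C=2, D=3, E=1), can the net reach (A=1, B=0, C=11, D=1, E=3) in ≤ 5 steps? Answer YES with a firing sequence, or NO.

step 1: fire t0:  (A=1, B=3, C=2, D=3, E=1) → (A=1, B=2, C=5, D=3, E=1)
step 2: fire t0:  (A=1, B=2, C=5, D=3, E=1) → (A=1, B=1, C=8, D=3, E=1)
step 3: fire t0:  (A=1, B=1, C=8, D=3, E=1) → (A=1, B=0, C=11, D=3, E=1)
step 4: fire t1:  (A=1, B=0, C=11, D=3, E=1) → (A=1, B=0, C=11, D=2, E=2)
step 5: fire t1:  (A=1, B=0, C=11, D=2, E=2) → (A=1, B=0, C=11, D=1, E=3)

YES — reachable via ⟨t0, t0, t0, t1, t1⟩ (5 firings)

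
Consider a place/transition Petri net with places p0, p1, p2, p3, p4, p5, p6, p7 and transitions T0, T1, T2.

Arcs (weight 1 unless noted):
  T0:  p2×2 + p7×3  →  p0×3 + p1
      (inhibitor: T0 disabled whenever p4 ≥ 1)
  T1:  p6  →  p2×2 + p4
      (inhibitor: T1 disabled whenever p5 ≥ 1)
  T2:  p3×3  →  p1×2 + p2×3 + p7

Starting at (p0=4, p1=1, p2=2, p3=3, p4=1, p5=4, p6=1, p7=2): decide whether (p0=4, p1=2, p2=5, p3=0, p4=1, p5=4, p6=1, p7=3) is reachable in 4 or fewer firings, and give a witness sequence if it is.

depth 0: 1 marking
depth 1: 2 markings reached so far
depth 2: 2 markings reached so far
(frontier empty at depth 2; search complete)
target is not among the 2 markings reachable within 4 steps

NO — not reachable within 4 firings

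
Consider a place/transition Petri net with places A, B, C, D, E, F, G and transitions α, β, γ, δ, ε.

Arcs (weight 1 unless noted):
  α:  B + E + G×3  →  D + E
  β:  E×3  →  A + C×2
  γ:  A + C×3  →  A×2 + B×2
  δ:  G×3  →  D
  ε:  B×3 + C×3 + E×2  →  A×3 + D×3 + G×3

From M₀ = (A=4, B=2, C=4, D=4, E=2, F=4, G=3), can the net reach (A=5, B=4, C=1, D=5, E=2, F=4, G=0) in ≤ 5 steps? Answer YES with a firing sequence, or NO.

YES — reachable via ⟨γ, δ⟩ (2 firings)

step 1: fire γ:  (A=4, B=2, C=4, D=4, E=2, F=4, G=3) → (A=5, B=4, C=1, D=4, E=2, F=4, G=3)
step 2: fire δ:  (A=5, B=4, C=1, D=4, E=2, F=4, G=3) → (A=5, B=4, C=1, D=5, E=2, F=4, G=0)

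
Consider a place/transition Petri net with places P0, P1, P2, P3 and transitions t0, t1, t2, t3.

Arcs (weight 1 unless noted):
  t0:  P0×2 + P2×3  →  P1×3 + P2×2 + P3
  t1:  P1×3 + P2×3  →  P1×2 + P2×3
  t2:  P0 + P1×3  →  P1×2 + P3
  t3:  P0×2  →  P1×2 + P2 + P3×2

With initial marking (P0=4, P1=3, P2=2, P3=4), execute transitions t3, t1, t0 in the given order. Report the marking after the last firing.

step 1: fire t3:  (P0=4, P1=3, P2=2, P3=4) → (P0=2, P1=5, P2=3, P3=6)
step 2: fire t1:  (P0=2, P1=5, P2=3, P3=6) → (P0=2, P1=4, P2=3, P3=6)
step 3: fire t0:  (P0=2, P1=4, P2=3, P3=6) → (P0=0, P1=7, P2=2, P3=7)

(P0=0, P1=7, P2=2, P3=7)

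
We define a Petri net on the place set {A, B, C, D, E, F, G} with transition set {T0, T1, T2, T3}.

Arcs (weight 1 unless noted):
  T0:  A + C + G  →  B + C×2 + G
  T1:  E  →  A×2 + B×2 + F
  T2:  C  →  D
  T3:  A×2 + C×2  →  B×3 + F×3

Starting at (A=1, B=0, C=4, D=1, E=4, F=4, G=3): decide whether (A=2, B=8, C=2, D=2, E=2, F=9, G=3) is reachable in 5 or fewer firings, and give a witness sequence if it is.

step 1: fire T0:  (A=1, B=0, C=4, D=1, E=4, F=4, G=3) → (A=0, B=1, C=5, D=1, E=4, F=4, G=3)
step 2: fire T1:  (A=0, B=1, C=5, D=1, E=4, F=4, G=3) → (A=2, B=3, C=5, D=1, E=3, F=5, G=3)
step 3: fire T1:  (A=2, B=3, C=5, D=1, E=3, F=5, G=3) → (A=4, B=5, C=5, D=1, E=2, F=6, G=3)
step 4: fire T2:  (A=4, B=5, C=5, D=1, E=2, F=6, G=3) → (A=4, B=5, C=4, D=2, E=2, F=6, G=3)
step 5: fire T3:  (A=4, B=5, C=4, D=2, E=2, F=6, G=3) → (A=2, B=8, C=2, D=2, E=2, F=9, G=3)

YES — reachable via ⟨T0, T1, T1, T2, T3⟩ (5 firings)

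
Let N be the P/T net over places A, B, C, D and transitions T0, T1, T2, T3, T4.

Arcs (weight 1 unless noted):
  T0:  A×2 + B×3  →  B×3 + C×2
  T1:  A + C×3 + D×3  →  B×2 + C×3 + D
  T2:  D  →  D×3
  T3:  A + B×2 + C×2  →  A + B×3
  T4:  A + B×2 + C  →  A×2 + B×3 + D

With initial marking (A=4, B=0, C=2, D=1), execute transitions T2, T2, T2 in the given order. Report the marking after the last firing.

step 1: fire T2:  (A=4, B=0, C=2, D=1) → (A=4, B=0, C=2, D=3)
step 2: fire T2:  (A=4, B=0, C=2, D=3) → (A=4, B=0, C=2, D=5)
step 3: fire T2:  (A=4, B=0, C=2, D=5) → (A=4, B=0, C=2, D=7)

(A=4, B=0, C=2, D=7)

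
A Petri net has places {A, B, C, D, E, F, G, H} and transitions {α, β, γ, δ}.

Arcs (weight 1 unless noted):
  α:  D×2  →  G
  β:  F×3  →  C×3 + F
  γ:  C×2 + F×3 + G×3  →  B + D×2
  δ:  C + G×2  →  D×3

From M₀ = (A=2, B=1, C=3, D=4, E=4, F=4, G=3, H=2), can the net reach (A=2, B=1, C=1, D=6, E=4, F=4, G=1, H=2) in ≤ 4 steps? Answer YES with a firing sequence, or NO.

step 1: fire α:  (A=2, B=1, C=3, D=4, E=4, F=4, G=3, H=2) → (A=2, B=1, C=3, D=2, E=4, F=4, G=4, H=2)
step 2: fire α:  (A=2, B=1, C=3, D=2, E=4, F=4, G=4, H=2) → (A=2, B=1, C=3, D=0, E=4, F=4, G=5, H=2)
step 3: fire δ:  (A=2, B=1, C=3, D=0, E=4, F=4, G=5, H=2) → (A=2, B=1, C=2, D=3, E=4, F=4, G=3, H=2)
step 4: fire δ:  (A=2, B=1, C=2, D=3, E=4, F=4, G=3, H=2) → (A=2, B=1, C=1, D=6, E=4, F=4, G=1, H=2)

YES — reachable via ⟨α, α, δ, δ⟩ (4 firings)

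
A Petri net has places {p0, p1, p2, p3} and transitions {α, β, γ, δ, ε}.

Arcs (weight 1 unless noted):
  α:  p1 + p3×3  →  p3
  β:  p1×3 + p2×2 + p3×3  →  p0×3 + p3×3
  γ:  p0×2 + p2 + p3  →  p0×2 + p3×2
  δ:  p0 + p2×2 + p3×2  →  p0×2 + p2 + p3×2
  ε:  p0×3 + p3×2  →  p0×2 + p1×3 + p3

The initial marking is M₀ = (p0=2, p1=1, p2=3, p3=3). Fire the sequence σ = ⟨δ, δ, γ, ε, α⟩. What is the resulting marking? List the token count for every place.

step 1: fire δ:  (p0=2, p1=1, p2=3, p3=3) → (p0=3, p1=1, p2=2, p3=3)
step 2: fire δ:  (p0=3, p1=1, p2=2, p3=3) → (p0=4, p1=1, p2=1, p3=3)
step 3: fire γ:  (p0=4, p1=1, p2=1, p3=3) → (p0=4, p1=1, p2=0, p3=4)
step 4: fire ε:  (p0=4, p1=1, p2=0, p3=4) → (p0=3, p1=4, p2=0, p3=3)
step 5: fire α:  (p0=3, p1=4, p2=0, p3=3) → (p0=3, p1=3, p2=0, p3=1)

(p0=3, p1=3, p2=0, p3=1)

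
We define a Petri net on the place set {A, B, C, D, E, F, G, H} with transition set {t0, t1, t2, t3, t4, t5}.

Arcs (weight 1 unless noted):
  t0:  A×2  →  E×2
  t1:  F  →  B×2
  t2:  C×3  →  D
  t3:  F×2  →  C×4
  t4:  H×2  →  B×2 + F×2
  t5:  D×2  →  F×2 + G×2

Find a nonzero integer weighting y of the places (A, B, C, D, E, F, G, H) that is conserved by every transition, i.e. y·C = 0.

y = (A:1, B:0, C:0, D:0, E:1, F:0, G:0, H:0)

Incidence matrix C (rows=places, cols=transitions):
       t0   t1   t2   t3   t4   t5
    A  -2    0    0    0    0    0
    B   0    2    0    0    2    0
    C   0    0   -3    4    0    0
    D   0    0    1    0    0   -2
    E   2    0    0    0    0    0
    F   0   -1    0   -2    2    2
    G   0    0    0    0    0    2
    H   0    0    0    0   -2    0

Candidate y = [1, 0, 0, 0, 1, 0, 0, 0]; check y·C column-wise:
  col t0: 1·-2 + 1·2 = 0
  col t1: 1·0 + 0·2 + 1·0 + 0·-1 = 0
  col t2: 1·0 + 0·-3 + 0·1 + 1·0 = 0
  col t3: 1·0 + 0·4 + 1·0 + 0·-2 = 0
  col t4: 1·0 + 0·2 + 1·0 + 0·2 + 0·-2 = 0
  col t5: 1·0 + 0·-2 + 1·0 + 0·2 + 0·2 = 0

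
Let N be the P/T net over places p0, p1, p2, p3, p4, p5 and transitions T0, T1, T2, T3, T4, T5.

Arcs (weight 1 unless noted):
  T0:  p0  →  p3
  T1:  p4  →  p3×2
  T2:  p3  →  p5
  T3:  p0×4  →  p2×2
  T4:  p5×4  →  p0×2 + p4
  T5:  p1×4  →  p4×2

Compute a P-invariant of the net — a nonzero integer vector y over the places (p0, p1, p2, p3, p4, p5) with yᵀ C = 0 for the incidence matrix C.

Incidence matrix C (rows=places, cols=transitions):
       T0   T1   T2   T3   T4   T5
   p0  -1    0    0   -4    2    0
   p1   0    0    0    0    0   -4
   p2   0    0    0    2    0    0
   p3   1    2   -1    0    0    0
   p4   0   -1    0    0    1    2
   p5   0    0    1    0   -4    0

Candidate y = [1, 1, 2, 1, 2, 1]; check y·C column-wise:
  col T0: 1·-1 + 1·0 + 2·0 + 1·1 + 2·0 + 1·0 = 0
  col T1: 1·0 + 1·0 + 2·0 + 1·2 + 2·-1 + 1·0 = 0
  col T2: 1·0 + 1·0 + 2·0 + 1·-1 + 2·0 + 1·1 = 0
  col T3: 1·-4 + 1·0 + 2·2 + 1·0 + 2·0 + 1·0 = 0
  col T4: 1·2 + 1·0 + 2·0 + 1·0 + 2·1 + 1·-4 = 0
  col T5: 1·0 + 1·-4 + 2·0 + 1·0 + 2·2 + 1·0 = 0

y = (p0:1, p1:1, p2:2, p3:1, p4:2, p5:1)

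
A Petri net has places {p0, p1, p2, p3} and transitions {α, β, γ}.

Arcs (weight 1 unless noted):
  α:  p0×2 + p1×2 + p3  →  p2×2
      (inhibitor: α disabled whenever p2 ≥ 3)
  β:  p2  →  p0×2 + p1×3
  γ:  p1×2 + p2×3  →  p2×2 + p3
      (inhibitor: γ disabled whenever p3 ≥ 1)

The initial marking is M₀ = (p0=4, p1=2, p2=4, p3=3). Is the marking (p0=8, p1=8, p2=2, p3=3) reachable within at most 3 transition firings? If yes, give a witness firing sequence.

step 1: fire β:  (p0=4, p1=2, p2=4, p3=3) → (p0=6, p1=5, p2=3, p3=3)
step 2: fire β:  (p0=6, p1=5, p2=3, p3=3) → (p0=8, p1=8, p2=2, p3=3)

YES — reachable via ⟨β, β⟩ (2 firings)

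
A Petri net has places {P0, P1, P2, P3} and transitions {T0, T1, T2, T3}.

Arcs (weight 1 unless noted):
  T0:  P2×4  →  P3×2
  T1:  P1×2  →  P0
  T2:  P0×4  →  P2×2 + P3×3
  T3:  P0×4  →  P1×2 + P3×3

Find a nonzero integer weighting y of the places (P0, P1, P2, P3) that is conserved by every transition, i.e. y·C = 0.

y = (P0:2, P1:1, P2:1, P3:2)

Incidence matrix C (rows=places, cols=transitions):
       T0   T1   T2   T3
   P0   0    1   -4   -4
   P1   0   -2    0    2
   P2  -4    0    2    0
   P3   2    0    3    3

Candidate y = [2, 1, 1, 2]; check y·C column-wise:
  col T0: 2·0 + 1·0 + 1·-4 + 2·2 = 0
  col T1: 2·1 + 1·-2 + 1·0 + 2·0 = 0
  col T2: 2·-4 + 1·0 + 1·2 + 2·3 = 0
  col T3: 2·-4 + 1·2 + 1·0 + 2·3 = 0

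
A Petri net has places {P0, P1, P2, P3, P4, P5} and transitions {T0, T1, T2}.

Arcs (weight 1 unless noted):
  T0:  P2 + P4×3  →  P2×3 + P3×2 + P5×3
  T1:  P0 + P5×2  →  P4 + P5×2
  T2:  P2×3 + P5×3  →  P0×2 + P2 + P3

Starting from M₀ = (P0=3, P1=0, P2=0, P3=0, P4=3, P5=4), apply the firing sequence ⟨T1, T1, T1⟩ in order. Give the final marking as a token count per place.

(P0=0, P1=0, P2=0, P3=0, P4=6, P5=4)

step 1: fire T1:  (P0=3, P1=0, P2=0, P3=0, P4=3, P5=4) → (P0=2, P1=0, P2=0, P3=0, P4=4, P5=4)
step 2: fire T1:  (P0=2, P1=0, P2=0, P3=0, P4=4, P5=4) → (P0=1, P1=0, P2=0, P3=0, P4=5, P5=4)
step 3: fire T1:  (P0=1, P1=0, P2=0, P3=0, P4=5, P5=4) → (P0=0, P1=0, P2=0, P3=0, P4=6, P5=4)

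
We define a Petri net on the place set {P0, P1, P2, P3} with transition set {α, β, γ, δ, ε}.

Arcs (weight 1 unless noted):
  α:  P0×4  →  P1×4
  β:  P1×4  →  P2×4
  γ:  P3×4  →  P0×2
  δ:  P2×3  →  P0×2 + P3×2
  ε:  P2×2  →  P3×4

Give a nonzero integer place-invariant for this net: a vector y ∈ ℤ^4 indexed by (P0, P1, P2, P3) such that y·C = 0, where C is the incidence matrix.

Incidence matrix C (rows=places, cols=transitions):
        α    β    γ    δ    ε
   P0  -4    0    2    2    0
   P1   4   -4    0    0    0
   P2   0    4    0   -3   -2
   P3   0    0   -4    2    4

Candidate y = [2, 2, 2, 1]; check y·C column-wise:
  col α: 2·-4 + 2·4 + 2·0 + 1·0 = 0
  col β: 2·0 + 2·-4 + 2·4 + 1·0 = 0
  col γ: 2·2 + 2·0 + 2·0 + 1·-4 = 0
  col δ: 2·2 + 2·0 + 2·-3 + 1·2 = 0
  col ε: 2·0 + 2·0 + 2·-2 + 1·4 = 0

y = (P0:2, P1:2, P2:2, P3:1)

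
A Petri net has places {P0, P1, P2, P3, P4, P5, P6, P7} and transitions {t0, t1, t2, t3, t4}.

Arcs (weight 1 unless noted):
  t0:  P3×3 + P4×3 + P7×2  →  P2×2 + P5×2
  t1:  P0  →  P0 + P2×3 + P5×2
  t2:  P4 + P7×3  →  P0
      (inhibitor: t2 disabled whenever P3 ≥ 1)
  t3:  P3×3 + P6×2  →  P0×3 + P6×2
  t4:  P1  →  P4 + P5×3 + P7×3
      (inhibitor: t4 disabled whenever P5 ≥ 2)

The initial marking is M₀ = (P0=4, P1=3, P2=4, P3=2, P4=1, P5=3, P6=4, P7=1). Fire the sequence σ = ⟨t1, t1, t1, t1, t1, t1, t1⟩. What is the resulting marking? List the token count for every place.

(P0=4, P1=3, P2=25, P3=2, P4=1, P5=17, P6=4, P7=1)

step 1: fire t1:  (P0=4, P1=3, P2=4, P3=2, P4=1, P5=3, P6=4, P7=1) → (P0=4, P1=3, P2=7, P3=2, P4=1, P5=5, P6=4, P7=1)
step 2: fire t1:  (P0=4, P1=3, P2=7, P3=2, P4=1, P5=5, P6=4, P7=1) → (P0=4, P1=3, P2=10, P3=2, P4=1, P5=7, P6=4, P7=1)
step 3: fire t1:  (P0=4, P1=3, P2=10, P3=2, P4=1, P5=7, P6=4, P7=1) → (P0=4, P1=3, P2=13, P3=2, P4=1, P5=9, P6=4, P7=1)
step 4: fire t1:  (P0=4, P1=3, P2=13, P3=2, P4=1, P5=9, P6=4, P7=1) → (P0=4, P1=3, P2=16, P3=2, P4=1, P5=11, P6=4, P7=1)
step 5: fire t1:  (P0=4, P1=3, P2=16, P3=2, P4=1, P5=11, P6=4, P7=1) → (P0=4, P1=3, P2=19, P3=2, P4=1, P5=13, P6=4, P7=1)
step 6: fire t1:  (P0=4, P1=3, P2=19, P3=2, P4=1, P5=13, P6=4, P7=1) → (P0=4, P1=3, P2=22, P3=2, P4=1, P5=15, P6=4, P7=1)
step 7: fire t1:  (P0=4, P1=3, P2=22, P3=2, P4=1, P5=15, P6=4, P7=1) → (P0=4, P1=3, P2=25, P3=2, P4=1, P5=17, P6=4, P7=1)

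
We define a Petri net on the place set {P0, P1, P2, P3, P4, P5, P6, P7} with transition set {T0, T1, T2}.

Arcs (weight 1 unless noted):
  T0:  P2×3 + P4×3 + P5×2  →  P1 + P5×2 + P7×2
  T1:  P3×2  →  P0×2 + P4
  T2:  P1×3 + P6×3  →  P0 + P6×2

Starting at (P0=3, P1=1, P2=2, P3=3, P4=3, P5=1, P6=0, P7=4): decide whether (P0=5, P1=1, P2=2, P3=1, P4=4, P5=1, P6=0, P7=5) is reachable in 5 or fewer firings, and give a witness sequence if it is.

NO — not reachable within 5 firings

depth 0: 1 marking
depth 1: 2 markings reached so far
depth 2: 2 markings reached so far
(frontier empty at depth 2; search complete)
target is not among the 2 markings reachable within 5 steps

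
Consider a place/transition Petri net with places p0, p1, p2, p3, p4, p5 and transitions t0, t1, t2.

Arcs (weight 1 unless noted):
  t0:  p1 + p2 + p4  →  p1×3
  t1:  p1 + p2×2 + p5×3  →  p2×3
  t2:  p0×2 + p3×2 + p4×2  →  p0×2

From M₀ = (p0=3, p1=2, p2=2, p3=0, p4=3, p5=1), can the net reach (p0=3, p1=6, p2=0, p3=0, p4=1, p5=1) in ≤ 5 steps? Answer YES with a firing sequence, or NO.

YES — reachable via ⟨t0, t0⟩ (2 firings)

step 1: fire t0:  (p0=3, p1=2, p2=2, p3=0, p4=3, p5=1) → (p0=3, p1=4, p2=1, p3=0, p4=2, p5=1)
step 2: fire t0:  (p0=3, p1=4, p2=1, p3=0, p4=2, p5=1) → (p0=3, p1=6, p2=0, p3=0, p4=1, p5=1)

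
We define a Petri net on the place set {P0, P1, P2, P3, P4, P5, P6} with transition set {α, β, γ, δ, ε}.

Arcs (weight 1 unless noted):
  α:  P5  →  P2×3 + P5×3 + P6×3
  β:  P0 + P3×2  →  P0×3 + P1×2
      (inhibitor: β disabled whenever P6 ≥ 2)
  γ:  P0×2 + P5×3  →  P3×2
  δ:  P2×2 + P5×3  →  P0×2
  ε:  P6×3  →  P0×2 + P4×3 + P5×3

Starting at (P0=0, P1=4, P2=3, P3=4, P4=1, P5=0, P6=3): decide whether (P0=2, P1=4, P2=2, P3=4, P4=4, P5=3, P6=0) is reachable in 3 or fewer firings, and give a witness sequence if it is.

NO — not reachable within 3 firings

depth 0: 1 marking
depth 1: 2 markings reached so far
depth 2: 6 markings reached so far
depth 3: 14 markings reached so far
target is not among the 14 markings reachable within 3 steps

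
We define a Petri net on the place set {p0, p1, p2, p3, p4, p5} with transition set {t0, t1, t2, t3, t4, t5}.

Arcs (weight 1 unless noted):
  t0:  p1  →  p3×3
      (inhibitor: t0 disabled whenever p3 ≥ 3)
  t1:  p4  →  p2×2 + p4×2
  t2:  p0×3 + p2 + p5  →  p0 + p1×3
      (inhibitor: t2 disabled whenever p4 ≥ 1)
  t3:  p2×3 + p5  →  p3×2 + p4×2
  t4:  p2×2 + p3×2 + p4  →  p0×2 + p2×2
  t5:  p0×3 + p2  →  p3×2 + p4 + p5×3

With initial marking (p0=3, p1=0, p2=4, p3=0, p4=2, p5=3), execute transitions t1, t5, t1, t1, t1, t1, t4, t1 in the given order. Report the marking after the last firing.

(p0=2, p1=0, p2=15, p3=0, p4=8, p5=6)

step 1: fire t1:  (p0=3, p1=0, p2=4, p3=0, p4=2, p5=3) → (p0=3, p1=0, p2=6, p3=0, p4=3, p5=3)
step 2: fire t5:  (p0=3, p1=0, p2=6, p3=0, p4=3, p5=3) → (p0=0, p1=0, p2=5, p3=2, p4=4, p5=6)
step 3: fire t1:  (p0=0, p1=0, p2=5, p3=2, p4=4, p5=6) → (p0=0, p1=0, p2=7, p3=2, p4=5, p5=6)
step 4: fire t1:  (p0=0, p1=0, p2=7, p3=2, p4=5, p5=6) → (p0=0, p1=0, p2=9, p3=2, p4=6, p5=6)
step 5: fire t1:  (p0=0, p1=0, p2=9, p3=2, p4=6, p5=6) → (p0=0, p1=0, p2=11, p3=2, p4=7, p5=6)
step 6: fire t1:  (p0=0, p1=0, p2=11, p3=2, p4=7, p5=6) → (p0=0, p1=0, p2=13, p3=2, p4=8, p5=6)
step 7: fire t4:  (p0=0, p1=0, p2=13, p3=2, p4=8, p5=6) → (p0=2, p1=0, p2=13, p3=0, p4=7, p5=6)
step 8: fire t1:  (p0=2, p1=0, p2=13, p3=0, p4=7, p5=6) → (p0=2, p1=0, p2=15, p3=0, p4=8, p5=6)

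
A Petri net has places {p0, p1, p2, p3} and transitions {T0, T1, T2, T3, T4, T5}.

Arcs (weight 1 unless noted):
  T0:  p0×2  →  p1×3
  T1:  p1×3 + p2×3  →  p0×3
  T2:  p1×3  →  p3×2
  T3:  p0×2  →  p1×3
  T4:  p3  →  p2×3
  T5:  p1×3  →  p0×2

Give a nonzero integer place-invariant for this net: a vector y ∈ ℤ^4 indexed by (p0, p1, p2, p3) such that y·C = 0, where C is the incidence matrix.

Incidence matrix C (rows=places, cols=transitions):
       T0   T1   T2   T3   T4   T5
   p0  -2    3    0   -2    0    2
   p1   3   -3   -3    3    0   -3
   p2   0   -3    0    0    3    0
   p3   0    0    2    0   -1    0

Candidate y = [3, 2, 1, 3]; check y·C column-wise:
  col T0: 3·-2 + 2·3 + 1·0 + 3·0 = 0
  col T1: 3·3 + 2·-3 + 1·-3 + 3·0 = 0
  col T2: 3·0 + 2·-3 + 1·0 + 3·2 = 0
  col T3: 3·-2 + 2·3 + 1·0 + 3·0 = 0
  col T4: 3·0 + 2·0 + 1·3 + 3·-1 = 0
  col T5: 3·2 + 2·-3 + 1·0 + 3·0 = 0

y = (p0:3, p1:2, p2:1, p3:3)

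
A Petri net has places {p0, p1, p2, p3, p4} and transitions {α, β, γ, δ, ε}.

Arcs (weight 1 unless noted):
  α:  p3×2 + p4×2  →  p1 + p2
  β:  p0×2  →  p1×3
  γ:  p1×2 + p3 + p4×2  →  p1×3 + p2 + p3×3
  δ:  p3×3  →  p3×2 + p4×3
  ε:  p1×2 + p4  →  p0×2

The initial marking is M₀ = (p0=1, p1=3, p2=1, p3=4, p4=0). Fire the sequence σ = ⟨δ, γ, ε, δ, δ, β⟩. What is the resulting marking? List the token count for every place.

step 1: fire δ:  (p0=1, p1=3, p2=1, p3=4, p4=0) → (p0=1, p1=3, p2=1, p3=3, p4=3)
step 2: fire γ:  (p0=1, p1=3, p2=1, p3=3, p4=3) → (p0=1, p1=4, p2=2, p3=5, p4=1)
step 3: fire ε:  (p0=1, p1=4, p2=2, p3=5, p4=1) → (p0=3, p1=2, p2=2, p3=5, p4=0)
step 4: fire δ:  (p0=3, p1=2, p2=2, p3=5, p4=0) → (p0=3, p1=2, p2=2, p3=4, p4=3)
step 5: fire δ:  (p0=3, p1=2, p2=2, p3=4, p4=3) → (p0=3, p1=2, p2=2, p3=3, p4=6)
step 6: fire β:  (p0=3, p1=2, p2=2, p3=3, p4=6) → (p0=1, p1=5, p2=2, p3=3, p4=6)

(p0=1, p1=5, p2=2, p3=3, p4=6)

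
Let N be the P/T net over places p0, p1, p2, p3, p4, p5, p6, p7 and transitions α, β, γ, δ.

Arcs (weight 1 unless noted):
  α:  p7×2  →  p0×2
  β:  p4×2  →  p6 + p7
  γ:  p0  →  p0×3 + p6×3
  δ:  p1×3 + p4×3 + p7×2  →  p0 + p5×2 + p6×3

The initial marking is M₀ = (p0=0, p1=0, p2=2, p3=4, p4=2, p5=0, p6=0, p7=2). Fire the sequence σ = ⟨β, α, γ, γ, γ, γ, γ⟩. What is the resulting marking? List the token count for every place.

step 1: fire β:  (p0=0, p1=0, p2=2, p3=4, p4=2, p5=0, p6=0, p7=2) → (p0=0, p1=0, p2=2, p3=4, p4=0, p5=0, p6=1, p7=3)
step 2: fire α:  (p0=0, p1=0, p2=2, p3=4, p4=0, p5=0, p6=1, p7=3) → (p0=2, p1=0, p2=2, p3=4, p4=0, p5=0, p6=1, p7=1)
step 3: fire γ:  (p0=2, p1=0, p2=2, p3=4, p4=0, p5=0, p6=1, p7=1) → (p0=4, p1=0, p2=2, p3=4, p4=0, p5=0, p6=4, p7=1)
step 4: fire γ:  (p0=4, p1=0, p2=2, p3=4, p4=0, p5=0, p6=4, p7=1) → (p0=6, p1=0, p2=2, p3=4, p4=0, p5=0, p6=7, p7=1)
step 5: fire γ:  (p0=6, p1=0, p2=2, p3=4, p4=0, p5=0, p6=7, p7=1) → (p0=8, p1=0, p2=2, p3=4, p4=0, p5=0, p6=10, p7=1)
step 6: fire γ:  (p0=8, p1=0, p2=2, p3=4, p4=0, p5=0, p6=10, p7=1) → (p0=10, p1=0, p2=2, p3=4, p4=0, p5=0, p6=13, p7=1)
step 7: fire γ:  (p0=10, p1=0, p2=2, p3=4, p4=0, p5=0, p6=13, p7=1) → (p0=12, p1=0, p2=2, p3=4, p4=0, p5=0, p6=16, p7=1)

(p0=12, p1=0, p2=2, p3=4, p4=0, p5=0, p6=16, p7=1)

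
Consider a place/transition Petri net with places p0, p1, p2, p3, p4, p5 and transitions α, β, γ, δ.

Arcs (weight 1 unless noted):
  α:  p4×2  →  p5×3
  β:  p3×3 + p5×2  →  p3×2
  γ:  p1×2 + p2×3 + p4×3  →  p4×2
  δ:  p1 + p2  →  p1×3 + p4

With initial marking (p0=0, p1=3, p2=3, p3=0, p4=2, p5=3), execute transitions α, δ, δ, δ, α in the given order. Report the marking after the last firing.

(p0=0, p1=9, p2=0, p3=0, p4=1, p5=9)

step 1: fire α:  (p0=0, p1=3, p2=3, p3=0, p4=2, p5=3) → (p0=0, p1=3, p2=3, p3=0, p4=0, p5=6)
step 2: fire δ:  (p0=0, p1=3, p2=3, p3=0, p4=0, p5=6) → (p0=0, p1=5, p2=2, p3=0, p4=1, p5=6)
step 3: fire δ:  (p0=0, p1=5, p2=2, p3=0, p4=1, p5=6) → (p0=0, p1=7, p2=1, p3=0, p4=2, p5=6)
step 4: fire δ:  (p0=0, p1=7, p2=1, p3=0, p4=2, p5=6) → (p0=0, p1=9, p2=0, p3=0, p4=3, p5=6)
step 5: fire α:  (p0=0, p1=9, p2=0, p3=0, p4=3, p5=6) → (p0=0, p1=9, p2=0, p3=0, p4=1, p5=9)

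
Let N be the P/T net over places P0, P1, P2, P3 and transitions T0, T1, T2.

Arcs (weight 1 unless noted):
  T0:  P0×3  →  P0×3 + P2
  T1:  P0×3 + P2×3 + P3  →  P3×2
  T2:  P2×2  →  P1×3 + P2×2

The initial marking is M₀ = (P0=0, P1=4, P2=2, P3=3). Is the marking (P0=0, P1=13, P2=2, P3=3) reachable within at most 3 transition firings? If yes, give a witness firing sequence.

YES — reachable via ⟨T2, T2, T2⟩ (3 firings)

step 1: fire T2:  (P0=0, P1=4, P2=2, P3=3) → (P0=0, P1=7, P2=2, P3=3)
step 2: fire T2:  (P0=0, P1=7, P2=2, P3=3) → (P0=0, P1=10, P2=2, P3=3)
step 3: fire T2:  (P0=0, P1=10, P2=2, P3=3) → (P0=0, P1=13, P2=2, P3=3)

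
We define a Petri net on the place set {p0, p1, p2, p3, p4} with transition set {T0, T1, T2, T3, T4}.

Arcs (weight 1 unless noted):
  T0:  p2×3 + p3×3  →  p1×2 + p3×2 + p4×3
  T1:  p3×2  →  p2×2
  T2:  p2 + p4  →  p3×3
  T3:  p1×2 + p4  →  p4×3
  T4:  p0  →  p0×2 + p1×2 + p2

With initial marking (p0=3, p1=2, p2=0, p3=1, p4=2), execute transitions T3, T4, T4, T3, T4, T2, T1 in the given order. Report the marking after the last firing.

step 1: fire T3:  (p0=3, p1=2, p2=0, p3=1, p4=2) → (p0=3, p1=0, p2=0, p3=1, p4=4)
step 2: fire T4:  (p0=3, p1=0, p2=0, p3=1, p4=4) → (p0=4, p1=2, p2=1, p3=1, p4=4)
step 3: fire T4:  (p0=4, p1=2, p2=1, p3=1, p4=4) → (p0=5, p1=4, p2=2, p3=1, p4=4)
step 4: fire T3:  (p0=5, p1=4, p2=2, p3=1, p4=4) → (p0=5, p1=2, p2=2, p3=1, p4=6)
step 5: fire T4:  (p0=5, p1=2, p2=2, p3=1, p4=6) → (p0=6, p1=4, p2=3, p3=1, p4=6)
step 6: fire T2:  (p0=6, p1=4, p2=3, p3=1, p4=6) → (p0=6, p1=4, p2=2, p3=4, p4=5)
step 7: fire T1:  (p0=6, p1=4, p2=2, p3=4, p4=5) → (p0=6, p1=4, p2=4, p3=2, p4=5)

(p0=6, p1=4, p2=4, p3=2, p4=5)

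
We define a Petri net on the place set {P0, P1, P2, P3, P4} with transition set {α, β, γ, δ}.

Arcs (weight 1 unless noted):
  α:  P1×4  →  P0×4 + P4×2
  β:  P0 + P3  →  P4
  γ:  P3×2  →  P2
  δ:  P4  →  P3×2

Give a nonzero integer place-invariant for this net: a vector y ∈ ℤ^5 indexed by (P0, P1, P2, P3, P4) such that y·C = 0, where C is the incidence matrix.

Incidence matrix C (rows=places, cols=transitions):
        α    β    γ    δ
   P0   4   -1    0    0
   P1  -4    0    0    0
   P2   0    0    1    0
   P3   0   -1   -2    2
   P4   2    1    0   -1

Candidate y = [1, 2, 2, 1, 2]; check y·C column-wise:
  col α: 1·4 + 2·-4 + 2·0 + 1·0 + 2·2 = 0
  col β: 1·-1 + 2·0 + 2·0 + 1·-1 + 2·1 = 0
  col γ: 1·0 + 2·0 + 2·1 + 1·-2 + 2·0 = 0
  col δ: 1·0 + 2·0 + 2·0 + 1·2 + 2·-1 = 0

y = (P0:1, P1:2, P2:2, P3:1, P4:2)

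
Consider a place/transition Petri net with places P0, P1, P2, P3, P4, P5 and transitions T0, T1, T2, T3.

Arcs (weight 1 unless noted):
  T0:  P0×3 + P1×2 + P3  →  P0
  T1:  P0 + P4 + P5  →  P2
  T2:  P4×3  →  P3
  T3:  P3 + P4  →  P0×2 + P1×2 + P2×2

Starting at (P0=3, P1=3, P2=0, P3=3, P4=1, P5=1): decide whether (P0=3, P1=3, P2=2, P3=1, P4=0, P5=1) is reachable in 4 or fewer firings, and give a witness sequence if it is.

step 1: fire T0:  (P0=3, P1=3, P2=0, P3=3, P4=1, P5=1) → (P0=1, P1=1, P2=0, P3=2, P4=1, P5=1)
step 2: fire T3:  (P0=1, P1=1, P2=0, P3=2, P4=1, P5=1) → (P0=3, P1=3, P2=2, P3=1, P4=0, P5=1)

YES — reachable via ⟨T0, T3⟩ (2 firings)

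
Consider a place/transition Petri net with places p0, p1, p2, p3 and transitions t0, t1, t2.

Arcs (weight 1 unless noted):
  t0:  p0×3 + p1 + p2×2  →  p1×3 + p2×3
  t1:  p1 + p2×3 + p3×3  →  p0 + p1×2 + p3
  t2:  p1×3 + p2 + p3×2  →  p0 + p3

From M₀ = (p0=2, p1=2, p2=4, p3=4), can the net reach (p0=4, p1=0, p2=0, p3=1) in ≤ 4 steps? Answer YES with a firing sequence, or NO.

YES — reachable via ⟨t1, t2⟩ (2 firings)

step 1: fire t1:  (p0=2, p1=2, p2=4, p3=4) → (p0=3, p1=3, p2=1, p3=2)
step 2: fire t2:  (p0=3, p1=3, p2=1, p3=2) → (p0=4, p1=0, p2=0, p3=1)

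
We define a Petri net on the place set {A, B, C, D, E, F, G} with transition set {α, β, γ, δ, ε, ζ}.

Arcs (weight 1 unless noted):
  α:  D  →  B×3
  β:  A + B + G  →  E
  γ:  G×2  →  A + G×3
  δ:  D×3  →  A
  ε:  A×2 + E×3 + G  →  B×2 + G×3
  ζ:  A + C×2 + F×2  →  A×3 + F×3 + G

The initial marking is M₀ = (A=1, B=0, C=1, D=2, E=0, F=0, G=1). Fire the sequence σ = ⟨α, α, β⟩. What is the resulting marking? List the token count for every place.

(A=0, B=5, C=1, D=0, E=1, F=0, G=0)

step 1: fire α:  (A=1, B=0, C=1, D=2, E=0, F=0, G=1) → (A=1, B=3, C=1, D=1, E=0, F=0, G=1)
step 2: fire α:  (A=1, B=3, C=1, D=1, E=0, F=0, G=1) → (A=1, B=6, C=1, D=0, E=0, F=0, G=1)
step 3: fire β:  (A=1, B=6, C=1, D=0, E=0, F=0, G=1) → (A=0, B=5, C=1, D=0, E=1, F=0, G=0)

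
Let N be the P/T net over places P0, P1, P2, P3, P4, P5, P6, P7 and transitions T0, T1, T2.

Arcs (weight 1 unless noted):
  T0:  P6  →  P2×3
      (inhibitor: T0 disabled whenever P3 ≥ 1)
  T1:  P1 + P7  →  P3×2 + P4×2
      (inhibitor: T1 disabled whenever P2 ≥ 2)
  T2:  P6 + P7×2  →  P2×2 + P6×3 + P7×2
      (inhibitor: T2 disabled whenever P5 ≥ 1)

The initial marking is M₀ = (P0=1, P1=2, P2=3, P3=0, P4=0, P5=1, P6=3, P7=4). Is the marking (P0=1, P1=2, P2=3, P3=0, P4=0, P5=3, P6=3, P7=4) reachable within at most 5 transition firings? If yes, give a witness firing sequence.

NO — not reachable within 5 firings

depth 0: 1 marking
depth 1: 2 markings reached so far
depth 2: 3 markings reached so far
depth 3: 4 markings reached so far
depth 4: 4 markings reached so far
(frontier empty at depth 4; search complete)
target is not among the 4 markings reachable within 5 steps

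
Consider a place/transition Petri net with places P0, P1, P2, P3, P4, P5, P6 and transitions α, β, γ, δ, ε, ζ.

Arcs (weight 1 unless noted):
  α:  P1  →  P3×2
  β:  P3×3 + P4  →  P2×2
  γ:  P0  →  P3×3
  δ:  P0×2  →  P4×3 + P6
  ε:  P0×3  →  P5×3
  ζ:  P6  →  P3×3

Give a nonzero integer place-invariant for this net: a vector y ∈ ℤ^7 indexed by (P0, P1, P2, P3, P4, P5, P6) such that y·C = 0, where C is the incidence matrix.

y = (P0:3, P1:2, P2:2, P3:1, P4:1, P5:3, P6:3)

Incidence matrix C (rows=places, cols=transitions):
        α    β    γ    δ    ε    ζ
   P0   0    0   -1   -2   -3    0
   P1  -1    0    0    0    0    0
   P2   0    2    0    0    0    0
   P3   2   -3    3    0    0    3
   P4   0   -1    0    3    0    0
   P5   0    0    0    0    3    0
   P6   0    0    0    1    0   -1

Candidate y = [3, 2, 2, 1, 1, 3, 3]; check y·C column-wise:
  col α: 3·0 + 2·-1 + 2·0 + 1·2 + 1·0 + 3·0 + 3·0 = 0
  col β: 3·0 + 2·0 + 2·2 + 1·-3 + 1·-1 + 3·0 + 3·0 = 0
  col γ: 3·-1 + 2·0 + 2·0 + 1·3 + 1·0 + 3·0 + 3·0 = 0
  col δ: 3·-2 + 2·0 + 2·0 + 1·0 + 1·3 + 3·0 + 3·1 = 0
  col ε: 3·-3 + 2·0 + 2·0 + 1·0 + 1·0 + 3·3 + 3·0 = 0
  col ζ: 3·0 + 2·0 + 2·0 + 1·3 + 1·0 + 3·0 + 3·-1 = 0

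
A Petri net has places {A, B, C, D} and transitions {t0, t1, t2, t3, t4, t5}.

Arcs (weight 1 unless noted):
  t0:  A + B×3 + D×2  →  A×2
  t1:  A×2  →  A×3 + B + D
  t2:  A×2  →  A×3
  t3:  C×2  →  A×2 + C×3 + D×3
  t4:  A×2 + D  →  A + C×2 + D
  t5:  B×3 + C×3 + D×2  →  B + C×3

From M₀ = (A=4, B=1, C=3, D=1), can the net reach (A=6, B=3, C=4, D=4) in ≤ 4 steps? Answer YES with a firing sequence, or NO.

depth 0: 1 marking
depth 1: 5 markings reached so far
depth 2: 15 markings reached so far
depth 3: 36 markings reached so far
depth 4: 74 markings reached so far
target is not among the 74 markings reachable within 4 steps

NO — not reachable within 4 firings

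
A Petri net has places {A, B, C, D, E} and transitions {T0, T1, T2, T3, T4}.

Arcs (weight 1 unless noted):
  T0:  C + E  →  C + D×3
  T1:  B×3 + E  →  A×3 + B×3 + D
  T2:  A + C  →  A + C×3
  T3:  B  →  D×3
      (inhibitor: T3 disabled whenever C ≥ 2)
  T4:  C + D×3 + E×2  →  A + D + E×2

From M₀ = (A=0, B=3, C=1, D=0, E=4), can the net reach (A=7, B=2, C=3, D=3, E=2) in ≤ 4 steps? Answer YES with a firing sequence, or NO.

NO — not reachable within 4 firings

depth 0: 1 marking
depth 1: 4 markings reached so far
depth 2: 13 markings reached so far
depth 3: 32 markings reached so far
depth 4: 66 markings reached so far
target is not among the 66 markings reachable within 4 steps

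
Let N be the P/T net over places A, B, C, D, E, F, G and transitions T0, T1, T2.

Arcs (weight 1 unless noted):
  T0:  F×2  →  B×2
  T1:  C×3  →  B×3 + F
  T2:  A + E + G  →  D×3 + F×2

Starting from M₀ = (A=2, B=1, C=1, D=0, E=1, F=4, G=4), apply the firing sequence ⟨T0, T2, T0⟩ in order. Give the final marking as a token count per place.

(A=1, B=5, C=1, D=3, E=0, F=2, G=3)

step 1: fire T0:  (A=2, B=1, C=1, D=0, E=1, F=4, G=4) → (A=2, B=3, C=1, D=0, E=1, F=2, G=4)
step 2: fire T2:  (A=2, B=3, C=1, D=0, E=1, F=2, G=4) → (A=1, B=3, C=1, D=3, E=0, F=4, G=3)
step 3: fire T0:  (A=1, B=3, C=1, D=3, E=0, F=4, G=3) → (A=1, B=5, C=1, D=3, E=0, F=2, G=3)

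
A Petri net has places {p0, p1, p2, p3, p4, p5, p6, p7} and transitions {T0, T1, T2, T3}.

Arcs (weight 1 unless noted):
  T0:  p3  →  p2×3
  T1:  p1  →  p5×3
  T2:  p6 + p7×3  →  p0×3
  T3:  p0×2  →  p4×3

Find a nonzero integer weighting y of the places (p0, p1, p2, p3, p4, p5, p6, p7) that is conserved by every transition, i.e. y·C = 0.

y = (p0:0, p1:0, p2:1, p3:3, p4:0, p5:0, p6:0, p7:0)

Incidence matrix C (rows=places, cols=transitions):
       T0   T1   T2   T3
   p0   0    0    3   -2
   p1   0   -1    0    0
   p2   3    0    0    0
   p3  -1    0    0    0
   p4   0    0    0    3
   p5   0    3    0    0
   p6   0    0   -1    0
   p7   0    0   -3    0

Candidate y = [0, 0, 1, 3, 0, 0, 0, 0]; check y·C column-wise:
  col T0: 1·3 + 3·-1 = 0
  col T1: 0·-1 + 1·0 + 3·0 + 0·3 = 0
  col T2: 0·3 + 1·0 + 3·0 + 0·-1 + 0·-3 = 0
  col T3: 0·-2 + 1·0 + 3·0 + 0·3 = 0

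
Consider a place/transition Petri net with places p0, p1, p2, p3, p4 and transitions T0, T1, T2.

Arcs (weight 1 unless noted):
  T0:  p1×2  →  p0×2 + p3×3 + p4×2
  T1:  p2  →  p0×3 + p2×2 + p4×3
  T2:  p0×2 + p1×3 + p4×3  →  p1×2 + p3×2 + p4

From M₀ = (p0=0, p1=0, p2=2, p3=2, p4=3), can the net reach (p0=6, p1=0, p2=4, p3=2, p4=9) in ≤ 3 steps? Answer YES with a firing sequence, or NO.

step 1: fire T1:  (p0=0, p1=0, p2=2, p3=2, p4=3) → (p0=3, p1=0, p2=3, p3=2, p4=6)
step 2: fire T1:  (p0=3, p1=0, p2=3, p3=2, p4=6) → (p0=6, p1=0, p2=4, p3=2, p4=9)

YES — reachable via ⟨T1, T1⟩ (2 firings)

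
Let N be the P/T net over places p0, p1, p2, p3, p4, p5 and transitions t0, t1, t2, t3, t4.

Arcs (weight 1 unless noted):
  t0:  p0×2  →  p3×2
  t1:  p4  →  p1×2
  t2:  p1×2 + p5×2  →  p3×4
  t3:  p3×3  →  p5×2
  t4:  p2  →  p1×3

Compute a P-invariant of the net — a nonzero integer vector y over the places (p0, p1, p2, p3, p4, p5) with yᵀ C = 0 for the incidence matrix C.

Incidence matrix C (rows=places, cols=transitions):
       t0   t1   t2   t3   t4
   p0  -2    0    0    0    0
   p1   0    2   -2    0    3
   p2   0    0    0    0   -1
   p3   2    0    4   -3    0
   p4   0   -1    0    0    0
   p5   0    0   -2    2    0

Candidate y = [2, 1, 3, 2, 2, 3]; check y·C column-wise:
  col t0: 2·-2 + 1·0 + 3·0 + 2·2 + 2·0 + 3·0 = 0
  col t1: 2·0 + 1·2 + 3·0 + 2·0 + 2·-1 + 3·0 = 0
  col t2: 2·0 + 1·-2 + 3·0 + 2·4 + 2·0 + 3·-2 = 0
  col t3: 2·0 + 1·0 + 3·0 + 2·-3 + 2·0 + 3·2 = 0
  col t4: 2·0 + 1·3 + 3·-1 + 2·0 + 2·0 + 3·0 = 0

y = (p0:2, p1:1, p2:3, p3:2, p4:2, p5:3)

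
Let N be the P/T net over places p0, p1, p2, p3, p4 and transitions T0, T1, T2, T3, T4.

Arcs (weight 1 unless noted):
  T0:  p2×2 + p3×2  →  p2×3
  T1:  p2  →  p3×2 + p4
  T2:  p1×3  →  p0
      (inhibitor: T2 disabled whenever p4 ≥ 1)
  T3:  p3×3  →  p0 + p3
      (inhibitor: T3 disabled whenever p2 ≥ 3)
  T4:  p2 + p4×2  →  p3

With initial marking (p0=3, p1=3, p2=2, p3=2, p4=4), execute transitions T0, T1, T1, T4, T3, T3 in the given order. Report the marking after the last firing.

step 1: fire T0:  (p0=3, p1=3, p2=2, p3=2, p4=4) → (p0=3, p1=3, p2=3, p3=0, p4=4)
step 2: fire T1:  (p0=3, p1=3, p2=3, p3=0, p4=4) → (p0=3, p1=3, p2=2, p3=2, p4=5)
step 3: fire T1:  (p0=3, p1=3, p2=2, p3=2, p4=5) → (p0=3, p1=3, p2=1, p3=4, p4=6)
step 4: fire T4:  (p0=3, p1=3, p2=1, p3=4, p4=6) → (p0=3, p1=3, p2=0, p3=5, p4=4)
step 5: fire T3:  (p0=3, p1=3, p2=0, p3=5, p4=4) → (p0=4, p1=3, p2=0, p3=3, p4=4)
step 6: fire T3:  (p0=4, p1=3, p2=0, p3=3, p4=4) → (p0=5, p1=3, p2=0, p3=1, p4=4)

(p0=5, p1=3, p2=0, p3=1, p4=4)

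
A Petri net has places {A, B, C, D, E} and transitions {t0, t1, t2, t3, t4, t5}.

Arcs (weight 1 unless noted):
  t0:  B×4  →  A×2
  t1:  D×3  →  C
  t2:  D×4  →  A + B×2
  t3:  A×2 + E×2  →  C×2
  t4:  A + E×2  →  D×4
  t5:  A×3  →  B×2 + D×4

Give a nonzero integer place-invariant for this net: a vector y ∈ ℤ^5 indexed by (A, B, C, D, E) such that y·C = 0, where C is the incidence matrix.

Incidence matrix C (rows=places, cols=transitions):
       t0   t1   t2   t3   t4   t5
    A   2    0    1   -2   -1   -3
    B  -4    0    2    0    0    2
    C   0    1    0    2    0    0
    D   0   -3   -4    0    4    4
    E   0    0    0   -2   -2    0

Candidate y = [2, 1, 3, 1, 1]; check y·C column-wise:
  col t0: 2·2 + 1·-4 + 3·0 + 1·0 + 1·0 = 0
  col t1: 2·0 + 1·0 + 3·1 + 1·-3 + 1·0 = 0
  col t2: 2·1 + 1·2 + 3·0 + 1·-4 + 1·0 = 0
  col t3: 2·-2 + 1·0 + 3·2 + 1·0 + 1·-2 = 0
  col t4: 2·-1 + 1·0 + 3·0 + 1·4 + 1·-2 = 0
  col t5: 2·-3 + 1·2 + 3·0 + 1·4 + 1·0 = 0

y = (A:2, B:1, C:3, D:1, E:1)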